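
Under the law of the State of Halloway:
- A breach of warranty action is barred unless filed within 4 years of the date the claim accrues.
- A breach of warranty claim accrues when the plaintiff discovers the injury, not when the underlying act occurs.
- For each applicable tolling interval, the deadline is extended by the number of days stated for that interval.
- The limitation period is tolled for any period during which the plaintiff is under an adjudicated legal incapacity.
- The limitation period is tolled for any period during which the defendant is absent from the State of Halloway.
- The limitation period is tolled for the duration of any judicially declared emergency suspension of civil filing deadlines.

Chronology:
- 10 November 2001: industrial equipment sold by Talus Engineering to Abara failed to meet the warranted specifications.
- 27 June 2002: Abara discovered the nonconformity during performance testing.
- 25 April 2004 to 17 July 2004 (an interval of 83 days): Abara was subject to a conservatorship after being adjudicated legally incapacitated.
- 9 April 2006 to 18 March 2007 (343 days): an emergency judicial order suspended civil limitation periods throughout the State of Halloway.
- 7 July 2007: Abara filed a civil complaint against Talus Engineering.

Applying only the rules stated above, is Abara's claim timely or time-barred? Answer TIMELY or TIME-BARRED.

TIMELY

Under the discovery rule, the claim accrued on 27 June 2002, when Abara discovered the injury — not on the 10 November 2001 date of the underlying act.
4 years from 27 June 2002 is 27 June 2006.
Because the plaintiff's legal incapacity ran from 25 April 2004 to 17 July 2004, the deadline is extended by 83 days to 18 September 2006.
The emergency suspension of filing deadlines from 9 April 2006 to 18 March 2007 tolled the period for 343 days, extending the deadline to 27 August 2007.
The 7 July 2007 filing precedes the 27 August 2007 deadline; the claim is timely.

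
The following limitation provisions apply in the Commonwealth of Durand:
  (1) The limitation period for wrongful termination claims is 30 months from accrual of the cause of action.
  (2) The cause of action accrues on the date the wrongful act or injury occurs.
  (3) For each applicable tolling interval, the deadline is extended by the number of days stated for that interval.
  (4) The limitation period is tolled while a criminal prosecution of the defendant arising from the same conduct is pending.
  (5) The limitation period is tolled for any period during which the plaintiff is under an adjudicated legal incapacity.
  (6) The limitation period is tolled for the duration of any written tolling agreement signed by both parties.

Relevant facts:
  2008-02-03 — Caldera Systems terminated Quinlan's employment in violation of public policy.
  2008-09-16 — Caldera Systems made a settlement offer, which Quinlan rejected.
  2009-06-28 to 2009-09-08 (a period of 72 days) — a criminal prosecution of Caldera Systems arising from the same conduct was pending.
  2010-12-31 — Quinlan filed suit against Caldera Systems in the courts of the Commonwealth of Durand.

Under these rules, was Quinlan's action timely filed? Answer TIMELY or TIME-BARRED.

The cause of action accrued on 2008-02-03, the date of the act.
Adding the 30 months base period to 2008-02-03 gives a deadline of 2010-08-03, before any tolling.
Because the pending criminal prosecution ran from 2009-06-28 to 2009-09-08, the deadline is extended by 72 days to 2010-10-14.
None of the other events listed affects the running of the period under the stated rules.
The 2010-12-31 filing falls after the 2010-10-14 deadline; the claim is time-barred.

TIME-BARRED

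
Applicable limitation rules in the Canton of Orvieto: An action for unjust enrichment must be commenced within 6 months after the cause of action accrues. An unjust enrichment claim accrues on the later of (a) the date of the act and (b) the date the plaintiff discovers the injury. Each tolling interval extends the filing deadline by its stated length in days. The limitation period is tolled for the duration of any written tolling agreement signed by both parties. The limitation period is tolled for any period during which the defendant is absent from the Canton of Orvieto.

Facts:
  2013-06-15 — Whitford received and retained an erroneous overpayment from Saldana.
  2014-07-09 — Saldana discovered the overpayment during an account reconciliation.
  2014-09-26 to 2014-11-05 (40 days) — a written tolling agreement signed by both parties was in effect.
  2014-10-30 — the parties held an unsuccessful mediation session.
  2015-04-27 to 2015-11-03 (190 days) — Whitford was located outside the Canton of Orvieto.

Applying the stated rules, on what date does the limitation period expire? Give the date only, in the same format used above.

Because discovery on 2014-07-09 post-dates the 2013-06-15 act, accrual under the later-of rule falls on 2014-07-09.
Adding the 6 months base period to 2014-07-09 gives a deadline of 2015-01-09, before any tolling.
The written tolling agreement from 2014-09-26 to 2014-11-05 tolled the period for 40 days, extending the deadline to 2015-02-18.
By the time the defendant's absence from the jurisdiction began on 2015-04-27, the limitation period had already expired on 2015-02-18; that interval cannot revive it.
None of the other events listed affects the running of the period under the stated rules.

2015-02-18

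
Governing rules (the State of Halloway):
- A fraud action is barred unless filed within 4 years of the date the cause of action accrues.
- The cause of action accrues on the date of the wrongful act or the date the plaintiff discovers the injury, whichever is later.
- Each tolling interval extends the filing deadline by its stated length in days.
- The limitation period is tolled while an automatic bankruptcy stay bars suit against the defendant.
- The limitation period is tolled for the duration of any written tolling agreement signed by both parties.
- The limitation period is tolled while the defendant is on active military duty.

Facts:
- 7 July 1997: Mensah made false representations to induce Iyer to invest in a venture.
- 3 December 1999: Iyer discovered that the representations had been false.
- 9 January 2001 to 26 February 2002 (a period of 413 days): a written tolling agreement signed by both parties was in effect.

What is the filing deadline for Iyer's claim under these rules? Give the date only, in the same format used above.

19 January 2005

The claim accrued on 3 December 1999 — the later of the 7 July 1997 act and the 3 December 1999 discovery.
4 years from 3 December 1999 is 3 December 2003.
Because the written tolling agreement ran from 9 January 2001 to 26 February 2002, the deadline is extended by 413 days to 19 January 2005.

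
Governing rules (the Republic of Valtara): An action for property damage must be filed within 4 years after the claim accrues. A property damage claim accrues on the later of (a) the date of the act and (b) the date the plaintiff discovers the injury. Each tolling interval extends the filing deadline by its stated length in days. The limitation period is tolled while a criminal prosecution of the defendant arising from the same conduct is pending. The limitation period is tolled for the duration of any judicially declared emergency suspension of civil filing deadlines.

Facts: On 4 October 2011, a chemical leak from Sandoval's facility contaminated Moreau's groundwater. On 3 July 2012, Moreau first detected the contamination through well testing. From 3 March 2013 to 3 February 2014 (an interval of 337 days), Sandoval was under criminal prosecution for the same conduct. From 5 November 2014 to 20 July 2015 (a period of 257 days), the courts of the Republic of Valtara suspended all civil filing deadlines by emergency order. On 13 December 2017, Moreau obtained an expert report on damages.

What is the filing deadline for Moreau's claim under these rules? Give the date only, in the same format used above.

Because discovery on 3 July 2012 post-dates the 4 October 2011 act, accrual under the later-of rule falls on 3 July 2012.
Adding the 4 years base period to 3 July 2012 gives a deadline of 3 July 2016, before any tolling.
Because the pending criminal prosecution ran from 3 March 2013 to 3 February 2014, the deadline is extended by 337 days to 5 June 2017.
The period was tolled for 257 days by the emergency suspension of filing deadlines (5 November 2014 to 20 July 2015), pushing the deadline to 17 February 2018.
Nothing else in the chronology tolls or restarts the period.

17 February 2018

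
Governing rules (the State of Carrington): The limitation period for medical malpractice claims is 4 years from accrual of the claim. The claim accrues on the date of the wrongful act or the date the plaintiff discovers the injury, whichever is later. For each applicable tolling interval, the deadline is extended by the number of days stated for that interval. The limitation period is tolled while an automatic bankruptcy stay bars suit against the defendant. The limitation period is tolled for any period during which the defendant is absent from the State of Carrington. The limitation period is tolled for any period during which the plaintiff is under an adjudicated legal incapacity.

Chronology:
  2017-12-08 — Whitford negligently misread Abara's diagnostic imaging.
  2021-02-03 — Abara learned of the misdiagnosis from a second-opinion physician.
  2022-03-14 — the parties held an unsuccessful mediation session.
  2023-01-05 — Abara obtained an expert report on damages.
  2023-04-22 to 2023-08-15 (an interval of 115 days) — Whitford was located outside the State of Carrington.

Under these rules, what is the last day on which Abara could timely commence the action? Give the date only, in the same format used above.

2025-05-29

Because discovery on 2021-02-03 post-dates the 2017-12-08 act, accrual under the later-of rule falls on 2021-02-03.
The untolled deadline — 4 years after 2021-02-03 — is 2025-02-03.
The period was tolled for 115 days by the defendant's absence from the jurisdiction (2023-04-22 to 2023-08-15), pushing the deadline to 2025-05-29.
The other events in the timeline have no effect on the limitation period under the stated rules.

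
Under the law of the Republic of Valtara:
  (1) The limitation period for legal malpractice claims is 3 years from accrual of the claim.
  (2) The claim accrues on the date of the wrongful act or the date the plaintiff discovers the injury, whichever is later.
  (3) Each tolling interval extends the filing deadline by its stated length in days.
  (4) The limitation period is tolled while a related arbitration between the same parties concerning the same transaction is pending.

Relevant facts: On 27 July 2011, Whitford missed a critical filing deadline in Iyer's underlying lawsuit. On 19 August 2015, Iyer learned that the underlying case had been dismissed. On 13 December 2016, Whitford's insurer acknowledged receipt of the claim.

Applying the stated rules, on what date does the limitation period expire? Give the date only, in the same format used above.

Taking the later of the act (27 July 2011) and discovery (19 August 2015), the claim accrued on 19 August 2015.
Adding the 3 years base period to 19 August 2015 gives a deadline of 19 August 2018, before any tolling.
The other events in the timeline have no effect on the limitation period under the stated rules.

19 August 2018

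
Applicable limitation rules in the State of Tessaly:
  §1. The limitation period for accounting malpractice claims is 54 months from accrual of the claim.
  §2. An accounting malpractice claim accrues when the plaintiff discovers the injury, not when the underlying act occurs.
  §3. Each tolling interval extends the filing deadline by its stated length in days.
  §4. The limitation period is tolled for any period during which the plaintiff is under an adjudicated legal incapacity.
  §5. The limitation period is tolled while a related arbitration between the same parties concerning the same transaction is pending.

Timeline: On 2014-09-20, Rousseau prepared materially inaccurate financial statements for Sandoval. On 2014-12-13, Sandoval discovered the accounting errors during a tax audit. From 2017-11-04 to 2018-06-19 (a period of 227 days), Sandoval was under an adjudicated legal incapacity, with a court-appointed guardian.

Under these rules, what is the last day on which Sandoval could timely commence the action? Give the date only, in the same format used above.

2020-01-26

Under the discovery rule, the claim accrued on 2014-12-13, when Sandoval discovered the injury — not on the 2014-09-20 date of the underlying act.
54 months from 2014-12-13 is 2019-06-13.
The plaintiff's legal incapacity from 2017-11-04 to 2018-06-19 tolled the period for 227 days, extending the deadline to 2020-01-26.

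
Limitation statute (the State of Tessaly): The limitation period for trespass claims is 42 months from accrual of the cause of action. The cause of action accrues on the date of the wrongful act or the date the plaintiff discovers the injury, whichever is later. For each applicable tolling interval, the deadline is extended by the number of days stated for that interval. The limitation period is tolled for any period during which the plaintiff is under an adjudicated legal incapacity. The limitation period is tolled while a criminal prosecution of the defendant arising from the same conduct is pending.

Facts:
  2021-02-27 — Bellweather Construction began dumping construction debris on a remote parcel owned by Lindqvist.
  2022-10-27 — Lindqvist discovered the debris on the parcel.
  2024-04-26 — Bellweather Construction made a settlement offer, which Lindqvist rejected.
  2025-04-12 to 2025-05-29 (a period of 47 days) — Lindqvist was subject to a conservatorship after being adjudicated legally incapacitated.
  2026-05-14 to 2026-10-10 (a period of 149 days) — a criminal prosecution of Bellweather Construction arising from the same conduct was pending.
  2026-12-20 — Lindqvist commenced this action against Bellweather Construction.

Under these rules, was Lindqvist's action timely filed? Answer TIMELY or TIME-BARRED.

TIME-BARRED

Taking the later of the act (2021-02-27) and discovery (2022-10-27), the claim accrued on 2022-10-27.
Adding the 42 months base period to 2022-10-27 gives a deadline of 2026-04-27, before any tolling.
The plaintiff's legal incapacity from 2025-04-12 to 2025-05-29 tolled the period for 47 days, extending the deadline to 2026-06-13.
The period was tolled for 149 days by the pending criminal prosecution (2026-05-14 to 2026-10-10), pushing the deadline to 2026-11-09.
The other events in the timeline have no effect on the limitation period under the stated rules.
Filing on 2026-12-20 missed the 2026-11-09 deadline — the action is time-barred.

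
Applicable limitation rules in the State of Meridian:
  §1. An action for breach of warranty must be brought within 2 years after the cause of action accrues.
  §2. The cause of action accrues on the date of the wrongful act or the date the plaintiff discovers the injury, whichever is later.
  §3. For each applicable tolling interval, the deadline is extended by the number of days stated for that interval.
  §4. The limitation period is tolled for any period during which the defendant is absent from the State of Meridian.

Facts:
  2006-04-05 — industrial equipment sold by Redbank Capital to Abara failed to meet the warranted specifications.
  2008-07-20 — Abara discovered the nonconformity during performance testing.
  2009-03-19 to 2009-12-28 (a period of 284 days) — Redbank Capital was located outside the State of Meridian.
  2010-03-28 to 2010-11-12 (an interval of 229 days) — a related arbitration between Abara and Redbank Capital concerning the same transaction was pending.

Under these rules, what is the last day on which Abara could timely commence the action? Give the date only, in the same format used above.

The claim accrued on 2008-07-20 — the later of the 2006-04-05 act and the 2008-07-20 discovery.
The untolled deadline — 2 years after 2008-07-20 — is 2010-07-20.
The defendant's absence from the jurisdiction from 2009-03-19 to 2009-12-28 tolled the period for 284 days, extending the deadline to 2011-04-30.
The pending related arbitration from 2010-03-28 to 2010-11-12 does not toll the period, because no stated rule makes a pending arbitration a tolling event.

2011-04-30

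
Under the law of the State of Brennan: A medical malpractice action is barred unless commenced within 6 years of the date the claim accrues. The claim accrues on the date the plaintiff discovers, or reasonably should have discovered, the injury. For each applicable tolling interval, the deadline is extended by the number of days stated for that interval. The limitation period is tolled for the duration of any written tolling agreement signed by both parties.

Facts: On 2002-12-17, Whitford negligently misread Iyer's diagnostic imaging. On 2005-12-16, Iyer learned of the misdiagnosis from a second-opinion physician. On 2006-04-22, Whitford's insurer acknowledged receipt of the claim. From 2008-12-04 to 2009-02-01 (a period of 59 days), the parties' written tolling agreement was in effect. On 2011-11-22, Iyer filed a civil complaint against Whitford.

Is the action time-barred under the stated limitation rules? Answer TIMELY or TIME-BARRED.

Under the discovery rule, the claim accrued on 2005-12-16, when Iyer discovered the injury — not on the 2002-12-17 date of the underlying act.
The untolled deadline — 6 years after 2005-12-16 — is 2011-12-16.
Because the written tolling agreement ran from 2008-12-04 to 2009-02-01, the deadline is extended by 59 days to 2012-02-13.
Nothing else in the chronology tolls or restarts the period.
The 2011-11-22 filing precedes the 2012-02-13 deadline; the claim is timely.

TIMELY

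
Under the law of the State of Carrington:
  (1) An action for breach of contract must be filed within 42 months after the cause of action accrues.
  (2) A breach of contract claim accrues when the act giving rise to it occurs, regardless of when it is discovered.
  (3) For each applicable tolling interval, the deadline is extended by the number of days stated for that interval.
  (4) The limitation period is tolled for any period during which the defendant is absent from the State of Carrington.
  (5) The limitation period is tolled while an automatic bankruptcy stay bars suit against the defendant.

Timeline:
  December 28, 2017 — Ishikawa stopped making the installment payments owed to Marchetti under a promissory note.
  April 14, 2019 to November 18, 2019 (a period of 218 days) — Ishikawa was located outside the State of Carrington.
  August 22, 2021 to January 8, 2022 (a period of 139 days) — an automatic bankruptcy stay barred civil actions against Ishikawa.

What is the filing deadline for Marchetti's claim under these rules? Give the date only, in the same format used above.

The limitation period began to run on December 28, 2017.
The untolled deadline — 42 months after December 28, 2017 — is June 28, 2021.
The period was tolled for 218 days by the defendant's absence from the jurisdiction (April 14, 2019 to November 18, 2019), pushing the deadline to February 1, 2022.
The period was tolled for 139 days by the automatic bankruptcy stay (August 22, 2021 to January 8, 2022), pushing the deadline to June 20, 2022.

June 20, 2022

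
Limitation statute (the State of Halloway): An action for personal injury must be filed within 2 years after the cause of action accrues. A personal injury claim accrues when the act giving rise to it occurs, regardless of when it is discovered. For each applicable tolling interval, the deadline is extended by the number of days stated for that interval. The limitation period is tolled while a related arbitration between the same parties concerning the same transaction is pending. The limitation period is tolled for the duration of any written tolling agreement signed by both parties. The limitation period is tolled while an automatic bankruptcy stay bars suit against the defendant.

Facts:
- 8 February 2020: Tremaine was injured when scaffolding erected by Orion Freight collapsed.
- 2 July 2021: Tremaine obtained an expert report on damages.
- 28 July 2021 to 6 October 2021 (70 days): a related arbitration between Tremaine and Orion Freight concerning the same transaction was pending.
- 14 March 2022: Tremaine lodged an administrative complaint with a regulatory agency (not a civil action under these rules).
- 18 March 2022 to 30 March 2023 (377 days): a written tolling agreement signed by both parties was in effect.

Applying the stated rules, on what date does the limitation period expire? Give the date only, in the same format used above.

The claim accrued on 8 February 2020, when the wrongful act occurred.
The untolled deadline — 2 years after 8 February 2020 — is 8 February 2022.
The pending related arbitration from 28 July 2021 to 6 October 2021 tolled the period for 70 days, extending the deadline to 19 April 2022.
The written tolling agreement from 18 March 2022 to 30 March 2023 tolled the period for 377 days, extending the deadline to 1 May 2023.
Nothing else in the chronology tolls or restarts the period.

1 May 2023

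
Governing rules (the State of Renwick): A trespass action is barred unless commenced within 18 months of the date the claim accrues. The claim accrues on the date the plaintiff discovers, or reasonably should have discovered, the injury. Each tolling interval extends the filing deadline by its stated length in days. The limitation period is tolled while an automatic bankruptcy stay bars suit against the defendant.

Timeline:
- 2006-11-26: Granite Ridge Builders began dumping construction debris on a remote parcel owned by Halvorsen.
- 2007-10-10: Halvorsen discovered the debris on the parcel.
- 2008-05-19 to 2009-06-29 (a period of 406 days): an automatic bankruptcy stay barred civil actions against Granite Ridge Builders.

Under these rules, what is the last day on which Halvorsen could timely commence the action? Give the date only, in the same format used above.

2010-05-21

The claim did not accrue until Halvorsen discovered the injury on 2007-10-10; the 2006-11-26 act date does not start the clock under the stated rule.
The untolled deadline — 18 months after 2007-10-10 — is 2009-04-10.
Because the automatic bankruptcy stay ran from 2008-05-19 to 2009-06-29, the deadline is extended by 406 days to 2010-05-21.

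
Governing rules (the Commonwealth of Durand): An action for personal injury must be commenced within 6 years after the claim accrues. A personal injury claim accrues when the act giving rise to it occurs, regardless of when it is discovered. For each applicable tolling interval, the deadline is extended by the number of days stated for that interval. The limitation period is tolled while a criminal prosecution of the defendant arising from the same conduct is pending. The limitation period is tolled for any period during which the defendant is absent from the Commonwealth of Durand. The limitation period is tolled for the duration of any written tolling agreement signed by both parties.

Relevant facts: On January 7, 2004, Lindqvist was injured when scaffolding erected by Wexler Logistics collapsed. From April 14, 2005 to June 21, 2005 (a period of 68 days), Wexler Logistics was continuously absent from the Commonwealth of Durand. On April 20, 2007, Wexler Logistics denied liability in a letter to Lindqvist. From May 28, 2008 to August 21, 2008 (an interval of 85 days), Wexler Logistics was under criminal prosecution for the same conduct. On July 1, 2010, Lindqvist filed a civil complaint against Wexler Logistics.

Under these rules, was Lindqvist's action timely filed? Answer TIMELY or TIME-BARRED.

The claim accrued on January 7, 2004, when the wrongful act occurred.
6 years from January 7, 2004 is January 7, 2010.
The period was tolled for 68 days by the defendant's absence from the jurisdiction (April 14, 2005 to June 21, 2005), pushing the deadline to March 16, 2010.
The pending criminal prosecution from May 28, 2008 to August 21, 2008 tolled the period for 85 days, extending the deadline to June 9, 2010.
The other events in the timeline have no effect on the limitation period under the stated rules.
Lindqvist filed on July 1, 2010, after the June 9, 2010 deadline, so the action is time-barred.

TIME-BARRED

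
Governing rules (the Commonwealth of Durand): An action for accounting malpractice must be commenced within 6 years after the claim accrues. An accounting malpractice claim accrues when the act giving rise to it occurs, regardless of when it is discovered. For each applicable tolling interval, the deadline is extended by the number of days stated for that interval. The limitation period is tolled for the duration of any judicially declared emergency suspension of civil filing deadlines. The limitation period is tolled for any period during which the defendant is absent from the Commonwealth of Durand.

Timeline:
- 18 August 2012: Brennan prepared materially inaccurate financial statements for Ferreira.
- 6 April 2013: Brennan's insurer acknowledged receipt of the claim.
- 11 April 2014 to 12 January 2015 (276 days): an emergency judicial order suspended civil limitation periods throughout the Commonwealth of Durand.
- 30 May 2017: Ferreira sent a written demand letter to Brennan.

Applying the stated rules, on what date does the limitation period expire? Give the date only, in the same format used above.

The limitation period began to run on 18 August 2012.
The untolled deadline — 6 years after 18 August 2012 — is 18 August 2018.
Because the emergency suspension of filing deadlines ran from 11 April 2014 to 12 January 2015, the deadline is extended by 276 days to 21 May 2019.
The other events in the timeline have no effect on the limitation period under the stated rules.

21 May 2019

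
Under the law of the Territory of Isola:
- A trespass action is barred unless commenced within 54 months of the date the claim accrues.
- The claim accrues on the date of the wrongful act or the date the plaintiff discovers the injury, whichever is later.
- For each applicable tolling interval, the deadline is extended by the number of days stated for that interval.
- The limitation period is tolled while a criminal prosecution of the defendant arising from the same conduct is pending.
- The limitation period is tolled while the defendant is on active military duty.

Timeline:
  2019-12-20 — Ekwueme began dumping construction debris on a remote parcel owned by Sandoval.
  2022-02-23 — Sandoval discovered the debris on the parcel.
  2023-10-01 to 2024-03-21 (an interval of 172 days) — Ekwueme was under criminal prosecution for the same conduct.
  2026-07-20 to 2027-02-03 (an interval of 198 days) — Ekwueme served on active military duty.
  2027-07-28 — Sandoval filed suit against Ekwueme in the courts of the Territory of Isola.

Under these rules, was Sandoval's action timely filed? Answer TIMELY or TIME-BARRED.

TIMELY

Taking the later of the act (2019-12-20) and discovery (2022-02-23), the claim accrued on 2022-02-23.
Adding the 54 months base period to 2022-02-23 gives a deadline of 2026-08-23, before any tolling.
The period was tolled for 172 days by the pending criminal prosecution (2023-10-01 to 2024-03-21), pushing the deadline to 2027-02-11.
Because the defendant's active military service ran from 2026-07-20 to 2027-02-03, the deadline is extended by 198 days to 2027-08-28.
The 2027-07-28 filing precedes the 2027-08-28 deadline; the claim is timely.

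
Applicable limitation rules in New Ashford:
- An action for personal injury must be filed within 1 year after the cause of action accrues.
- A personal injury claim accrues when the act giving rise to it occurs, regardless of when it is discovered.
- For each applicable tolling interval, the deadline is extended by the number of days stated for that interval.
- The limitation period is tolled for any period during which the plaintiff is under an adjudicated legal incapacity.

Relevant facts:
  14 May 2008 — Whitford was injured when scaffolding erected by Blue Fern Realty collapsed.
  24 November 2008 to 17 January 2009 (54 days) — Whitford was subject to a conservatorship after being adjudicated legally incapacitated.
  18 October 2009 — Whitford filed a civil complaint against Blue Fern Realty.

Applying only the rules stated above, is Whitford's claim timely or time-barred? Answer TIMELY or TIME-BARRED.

The claim accrued on 14 May 2008, when the wrongful act occurred.
Adding the 1 year base period to 14 May 2008 gives a deadline of 14 May 2009, before any tolling.
The period was tolled for 54 days by the plaintiff's legal incapacity (24 November 2008 to 17 January 2009), pushing the deadline to 7 July 2009.
Filing on 18 October 2009 missed the 7 July 2009 deadline — the action is time-barred.

TIME-BARRED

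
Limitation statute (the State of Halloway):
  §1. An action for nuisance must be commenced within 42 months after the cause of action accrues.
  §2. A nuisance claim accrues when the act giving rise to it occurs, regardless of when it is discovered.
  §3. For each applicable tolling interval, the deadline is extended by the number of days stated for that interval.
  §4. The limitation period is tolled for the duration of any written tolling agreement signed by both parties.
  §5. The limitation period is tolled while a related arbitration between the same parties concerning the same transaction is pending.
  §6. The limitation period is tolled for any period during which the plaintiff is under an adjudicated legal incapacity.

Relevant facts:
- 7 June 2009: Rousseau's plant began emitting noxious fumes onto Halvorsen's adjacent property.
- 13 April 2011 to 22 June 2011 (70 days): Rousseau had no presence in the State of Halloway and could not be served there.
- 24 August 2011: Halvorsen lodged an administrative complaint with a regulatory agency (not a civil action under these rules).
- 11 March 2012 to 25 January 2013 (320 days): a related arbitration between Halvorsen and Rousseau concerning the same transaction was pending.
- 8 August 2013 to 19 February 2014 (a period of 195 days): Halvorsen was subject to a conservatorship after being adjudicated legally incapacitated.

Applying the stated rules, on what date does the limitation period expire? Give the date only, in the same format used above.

6 May 2014

The limitation period began to run on 7 June 2009.
The untolled deadline — 42 months after 7 June 2009 — is 7 December 2012.
Because the pending related arbitration ran from 11 March 2012 to 25 January 2013, the deadline is extended by 320 days to 23 October 2013.
The period was tolled for 195 days by the plaintiff's legal incapacity (8 August 2013 to 19 February 2014), pushing the deadline to 6 May 2014.
No stated provision tolls the period for the defendant's absence, so the interval from 13 April 2011 to 22 June 2011 has no effect on the deadline.
The other events in the timeline have no effect on the limitation period under the stated rules.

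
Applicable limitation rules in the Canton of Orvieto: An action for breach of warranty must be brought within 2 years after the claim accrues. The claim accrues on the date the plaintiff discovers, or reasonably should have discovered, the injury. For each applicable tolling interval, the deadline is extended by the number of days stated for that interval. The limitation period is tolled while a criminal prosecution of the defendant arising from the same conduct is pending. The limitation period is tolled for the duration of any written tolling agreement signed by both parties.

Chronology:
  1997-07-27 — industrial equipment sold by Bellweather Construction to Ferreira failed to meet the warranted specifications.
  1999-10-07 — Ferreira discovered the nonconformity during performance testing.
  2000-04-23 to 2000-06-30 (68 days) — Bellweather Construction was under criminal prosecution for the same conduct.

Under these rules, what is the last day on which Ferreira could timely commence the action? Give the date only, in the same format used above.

2001-12-14

The claim did not accrue until Ferreira discovered the injury on 1999-10-07; the 1997-07-27 act date does not start the clock under the stated rule.
The untolled deadline — 2 years after 1999-10-07 — is 2001-10-07.
Because the pending criminal prosecution ran from 2000-04-23 to 2000-06-30, the deadline is extended by 68 days to 2001-12-14.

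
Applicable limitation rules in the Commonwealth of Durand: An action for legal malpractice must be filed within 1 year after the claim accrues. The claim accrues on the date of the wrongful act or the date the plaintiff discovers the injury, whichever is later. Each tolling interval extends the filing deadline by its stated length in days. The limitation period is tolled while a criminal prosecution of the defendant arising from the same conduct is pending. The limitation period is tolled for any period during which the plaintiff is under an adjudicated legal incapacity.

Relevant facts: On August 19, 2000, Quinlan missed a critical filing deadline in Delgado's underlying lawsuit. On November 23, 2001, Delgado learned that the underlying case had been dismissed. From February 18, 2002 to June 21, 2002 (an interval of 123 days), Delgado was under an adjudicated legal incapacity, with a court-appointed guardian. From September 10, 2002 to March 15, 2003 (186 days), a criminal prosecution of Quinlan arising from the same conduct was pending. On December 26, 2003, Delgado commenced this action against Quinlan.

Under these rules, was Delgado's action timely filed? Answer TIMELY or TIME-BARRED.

TIME-BARRED

Because discovery on November 23, 2001 post-dates the August 19, 2000 act, accrual under the later-of rule falls on November 23, 2001.
Adding the 1 year base period to November 23, 2001 gives a deadline of November 23, 2002, before any tolling.
Because the plaintiff's legal incapacity ran from February 18, 2002 to June 21, 2002, the deadline is extended by 123 days to March 26, 2003.
The pending criminal prosecution from September 10, 2002 to March 15, 2003 tolled the period for 186 days, extending the deadline to September 28, 2003.
Delgado filed on December 26, 2003, after the September 28, 2003 deadline, so the action is time-barred.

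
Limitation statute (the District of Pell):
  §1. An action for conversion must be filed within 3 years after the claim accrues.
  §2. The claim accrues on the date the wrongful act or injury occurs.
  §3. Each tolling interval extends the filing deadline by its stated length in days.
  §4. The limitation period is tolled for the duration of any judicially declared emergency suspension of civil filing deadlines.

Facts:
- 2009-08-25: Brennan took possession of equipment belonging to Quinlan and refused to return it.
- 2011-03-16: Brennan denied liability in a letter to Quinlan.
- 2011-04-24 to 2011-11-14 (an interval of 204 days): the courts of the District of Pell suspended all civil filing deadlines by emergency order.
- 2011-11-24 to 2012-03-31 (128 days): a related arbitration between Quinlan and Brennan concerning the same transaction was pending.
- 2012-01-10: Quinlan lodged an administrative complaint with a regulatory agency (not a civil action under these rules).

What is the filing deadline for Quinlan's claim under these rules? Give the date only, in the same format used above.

2013-03-17

The claim accrued on 2009-08-25, the date of the act.
3 years from 2009-08-25 is 2012-08-25.
Because the emergency suspension of filing deadlines ran from 2011-04-24 to 2011-11-14, the deadline is extended by 204 days to 2013-03-17.
No stated provision tolls the period for a pending arbitration, so the interval from 2011-11-24 to 2012-03-31 has no effect on the deadline.
Nothing else in the chronology tolls or restarts the period.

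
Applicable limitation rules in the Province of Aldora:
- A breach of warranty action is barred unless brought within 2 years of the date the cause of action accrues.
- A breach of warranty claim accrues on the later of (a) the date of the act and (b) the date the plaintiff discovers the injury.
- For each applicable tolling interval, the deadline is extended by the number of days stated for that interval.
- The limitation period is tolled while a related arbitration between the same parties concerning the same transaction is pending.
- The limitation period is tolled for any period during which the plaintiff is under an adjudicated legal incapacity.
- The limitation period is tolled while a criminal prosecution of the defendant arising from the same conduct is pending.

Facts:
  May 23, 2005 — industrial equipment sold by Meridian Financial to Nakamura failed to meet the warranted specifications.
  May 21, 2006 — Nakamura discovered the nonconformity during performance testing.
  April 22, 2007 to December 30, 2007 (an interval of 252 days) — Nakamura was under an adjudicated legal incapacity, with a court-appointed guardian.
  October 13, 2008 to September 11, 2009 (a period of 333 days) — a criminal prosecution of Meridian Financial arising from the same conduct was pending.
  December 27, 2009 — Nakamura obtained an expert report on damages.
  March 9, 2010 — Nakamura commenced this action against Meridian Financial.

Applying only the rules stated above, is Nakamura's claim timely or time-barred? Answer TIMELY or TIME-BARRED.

TIME-BARRED

Taking the later of the act (May 23, 2005) and discovery (May 21, 2006), the claim accrued on May 21, 2006.
Adding the 2 years base period to May 21, 2006 gives a deadline of May 21, 2008, before any tolling.
Because the plaintiff's legal incapacity ran from April 22, 2007 to December 30, 2007, the deadline is extended by 252 days to January 28, 2009.
Because the pending criminal prosecution ran from October 13, 2008 to September 11, 2009, the deadline is extended by 333 days to December 27, 2009.
The other events in the timeline have no effect on the limitation period under the stated rules.
Nakamura filed on March 9, 2010, after the December 27, 2009 deadline, so the action is time-barred.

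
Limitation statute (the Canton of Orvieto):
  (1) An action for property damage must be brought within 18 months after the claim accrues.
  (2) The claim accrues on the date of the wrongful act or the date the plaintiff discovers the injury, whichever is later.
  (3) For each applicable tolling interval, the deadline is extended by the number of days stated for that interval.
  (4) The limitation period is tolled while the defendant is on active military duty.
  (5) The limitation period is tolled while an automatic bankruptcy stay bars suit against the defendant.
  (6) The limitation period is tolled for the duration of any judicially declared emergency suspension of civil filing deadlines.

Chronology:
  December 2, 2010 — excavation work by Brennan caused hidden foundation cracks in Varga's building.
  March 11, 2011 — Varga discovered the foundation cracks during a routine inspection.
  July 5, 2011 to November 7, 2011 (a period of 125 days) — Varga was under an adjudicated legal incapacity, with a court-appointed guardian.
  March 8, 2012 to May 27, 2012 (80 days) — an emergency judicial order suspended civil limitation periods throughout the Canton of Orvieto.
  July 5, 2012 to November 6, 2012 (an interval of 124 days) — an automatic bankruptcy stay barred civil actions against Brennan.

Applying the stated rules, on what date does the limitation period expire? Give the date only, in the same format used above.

April 3, 2013

Taking the later of the act (December 2, 2010) and discovery (March 11, 2011), the claim accrued on March 11, 2011.
18 months from March 11, 2011 is September 11, 2012.
The period was tolled for 80 days by the emergency suspension of filing deadlines (March 8, 2012 to May 27, 2012), pushing the deadline to November 30, 2012.
Because the automatic bankruptcy stay ran from July 5, 2012 to November 6, 2012, the deadline is extended by 124 days to April 3, 2013.
The plaintiff's legal incapacity from July 5, 2011 to November 7, 2011 does not toll the period, because no stated rule makes the plaintiff's incapacity a tolling event.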